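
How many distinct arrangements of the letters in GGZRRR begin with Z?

Fix Z in the first position and arrange the remaining 5 letters.
Those 5 letters have G appearing twice and R appearing 3 times, giving (5)!/(3!·2!) = 10.

10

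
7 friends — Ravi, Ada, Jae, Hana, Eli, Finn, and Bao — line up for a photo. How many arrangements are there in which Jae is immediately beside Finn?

Treat {Jae, Finn} as a single unit. There are 6 units to order, and the pair itself can be ordered 2 ways.
That gives 2 × 6! = 2 × 720 = 1440.

1440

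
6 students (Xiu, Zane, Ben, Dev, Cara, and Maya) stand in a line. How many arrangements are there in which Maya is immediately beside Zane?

Treat {Maya, Zane} as a single unit. There are 5 units to order, and the pair itself can be ordered 2 ways.
So the count is 2·(5)! = 240.

240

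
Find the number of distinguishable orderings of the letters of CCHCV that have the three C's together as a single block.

Treat the 3 copies of C as a single block. The multiset to arrange is then {CCC, H, V}, 3 items in all.
All 3 items are distinct, so there are (3)! = 6 arrangements.

6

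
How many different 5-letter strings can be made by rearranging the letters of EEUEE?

5

EEUEE has 5 letters with E appearing 4 times.
Dividing 5! = 120 by 4! = 24 for the repeated letters gives 5.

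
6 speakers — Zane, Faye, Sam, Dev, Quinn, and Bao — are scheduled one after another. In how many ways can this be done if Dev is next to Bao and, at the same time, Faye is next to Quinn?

Treat {Dev,Bao} as one block (2 orders) and {Faye,Quinn} as another (2 orders).
That leaves 4 units to arrange: 2 × 2 × 4! = 4 × 24 = 96.

96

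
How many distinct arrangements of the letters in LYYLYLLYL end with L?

With the last slot taken by L, it remains to arrange the other 8 letters (YYLYLLYL).
Those 8 letters have L appearing 4 times and Y appearing 4 times, giving (8)!/(4!·4!) = 70.

70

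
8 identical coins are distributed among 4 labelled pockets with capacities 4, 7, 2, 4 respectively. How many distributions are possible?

Without the upper bounds there are C(11,3) = 165 ways to split 8 among 4 pockets.
Subtract solutions that violate a single cap (substitute x_i' = x_i − (cap_i+1)): x_1 ≥ 5 gives C(6,3) = 20; x_2 ≥ 8 gives C(3,3) = 1; x_3 ≥ 3 gives C(8,3) = 56; x_4 ≥ 5 gives C(6,3) = 20. Together 97.
Add back pairs where two caps are both exceeded: 0 + 1 + 0 + 0 + 0 + 1 = 2.
By inclusion–exclusion the count is 165 − 97 + 2 = 70.

70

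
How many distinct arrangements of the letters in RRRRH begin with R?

With the first slot taken by R, it remains to arrange the other 4 letters (RRRH).
Those 4 letters have R appearing 3 times, giving (4)!/(3!) = 4.

4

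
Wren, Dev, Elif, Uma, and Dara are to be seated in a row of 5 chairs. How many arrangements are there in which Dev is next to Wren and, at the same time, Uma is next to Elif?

24

Treat {Dev,Wren} as one block (2 orders) and {Uma,Elif} as another (2 orders).
That leaves 3 units to arrange: 2 × 2 × 3! = 4 × 6 = 24.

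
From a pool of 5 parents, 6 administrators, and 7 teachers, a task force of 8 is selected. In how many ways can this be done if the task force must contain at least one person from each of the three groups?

Unrestricted: C(18,8) = 43758 ways to pick any 8 of the 18.
Selections missing a whole group: no parents → C(13,8) = 1287; no administrators → C(12,8) = 495; no teachers → C(11,8) = 165.
Add back selections omitting two groups (i.e. drawn from a single group): C(5,8) + C(6,8) + C(7,8) = 0.
By inclusion–exclusion: 43758 − 1947 + 0 = 41811.

41811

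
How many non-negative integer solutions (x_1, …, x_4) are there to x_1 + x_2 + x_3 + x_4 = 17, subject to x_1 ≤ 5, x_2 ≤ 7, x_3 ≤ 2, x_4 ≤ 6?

19

Without the upper bounds there are C(20,3) = 1140 ways to split 17 among 4 variables.
Subtract solutions that violate a single cap (substitute x_i' = x_i − (cap_i+1)): x_1 ≥ 6 gives C(14,3) = 364; x_2 ≥ 8 gives C(12,3) = 220; x_3 ≥ 3 gives C(17,3) = 680; x_4 ≥ 7 gives C(13,3) = 286. Together 1550.
Add back pairs where two caps are both exceeded: 20 + 165 + 35 + 84 + 10 + 120 = 434.
Subtract triples: 1 + 0 + 4 + 0 = 5.
By inclusion–exclusion the count is 1140 − 1550 + 434 − 5 = 19.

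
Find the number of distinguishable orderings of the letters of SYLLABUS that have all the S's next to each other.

Treat the 2 copies of S as a single block. The multiset to arrange is then {SS, A, B, L, L, U, Y}, 7 items in all.
That gives (7)!/(2!) = 2520 arrangements.

2520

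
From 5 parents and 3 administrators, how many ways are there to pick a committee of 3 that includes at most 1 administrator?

40

Split by how many administrators are chosen (0 through 1).
Sum: C(3,0)·C(5,3) + C(3,1)·C(5,2) = 10 + 30 = 40.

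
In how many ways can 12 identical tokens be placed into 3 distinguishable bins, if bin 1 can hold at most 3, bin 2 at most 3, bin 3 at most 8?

By stars and bars, unrestricted non-negative solutions to x_1+…+x_3 = 12 number C(12+2,2) = 91.
Subtract solutions that violate a single cap (substitute x_i' = x_i − (cap_i+1)): x_1 ≥ 4 gives C(10,2) = 45; x_2 ≥ 4 gives C(10,2) = 45; x_3 ≥ 9 gives C(5,2) = 10. Together 100.
Add back pairs where two caps are both exceeded: 15 + 0 + 0 = 15.
By inclusion–exclusion the count is 91 − 100 + 15 = 6.

6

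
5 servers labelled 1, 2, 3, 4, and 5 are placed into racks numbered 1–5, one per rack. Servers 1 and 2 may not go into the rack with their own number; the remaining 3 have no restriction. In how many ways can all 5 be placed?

Let Aᵢ (for i ∈ {1, 2}) be the placements that put server i in its forbidden rack. Any j of these fix j positions, leaving (5−j)! ways to fill the rest, and there are C(2,j) ways to pick which j.
By inclusion–exclusion, the number of valid placements is Σ_{j=0}^{2} (−1)^j C(2,j)·(5−j)!.
Computing: 120 − 48 + 6 = 78.

78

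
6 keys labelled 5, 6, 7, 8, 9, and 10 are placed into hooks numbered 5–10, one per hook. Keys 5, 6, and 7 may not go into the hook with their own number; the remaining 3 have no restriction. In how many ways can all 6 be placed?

426

Let Aᵢ (for i ∈ {5, 6, 7}) be the placements that put key i in its forbidden hook. Any j of these fix j positions, leaving (6−j)! ways to fill the rest, and there are C(3,j) ways to pick which j.
By inclusion–exclusion, the number of valid placements is Σ_{j=0}^{3} (−1)^j C(3,j)·(6−j)!.
Computing: 720 − 360 + 72 − 6 = 426.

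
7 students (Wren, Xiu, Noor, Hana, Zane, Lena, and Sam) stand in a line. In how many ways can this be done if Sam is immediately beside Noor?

1440

Glue Sam and Noor into one block (2 internal orders), leaving 6 units to arrange in a row.
That gives 2 × 6! = 2 × 720 = 1440.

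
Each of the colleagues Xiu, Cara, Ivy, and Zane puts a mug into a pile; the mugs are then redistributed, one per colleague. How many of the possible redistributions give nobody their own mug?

This is the derangement count D_4: permutations of 4 items with no fixed point.
By inclusion–exclusion this is Σ_{j=0}^{4} (−1)^j C(4,j)·(4−j)!.
Computing: 24 − 24 + 12 − 4 + 1 = 9.

9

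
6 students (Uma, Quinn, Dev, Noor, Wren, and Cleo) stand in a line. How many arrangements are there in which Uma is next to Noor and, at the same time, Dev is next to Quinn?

Treat {Uma,Noor} as one block (2 orders) and {Dev,Quinn} as another (2 orders).
That leaves 4 units to arrange: 2 × 2 × 4! = 4 × 24 = 96.

96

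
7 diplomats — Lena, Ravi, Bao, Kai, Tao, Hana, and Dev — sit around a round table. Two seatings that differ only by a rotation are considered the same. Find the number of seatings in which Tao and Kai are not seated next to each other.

Without the restriction there are (6)! = 720 seatings.
Those with Tao next to Kai: fuse the pair into one unit and seat 6 units around a circle — 2·(5)! = 240.
Subtracting, 720 − 240 = 480.

480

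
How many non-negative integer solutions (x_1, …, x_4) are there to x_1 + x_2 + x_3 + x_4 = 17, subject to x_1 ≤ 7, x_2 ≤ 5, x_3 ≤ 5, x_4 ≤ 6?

Ignoring the caps, the number of non-negative solutions to x_1+…+x_4 = 17 is C(20,3) = 1140.
Subtract solutions that violate a single cap (substitute x_i' = x_i − (cap_i+1)): x_1 ≥ 8 gives C(12,3) = 220; x_2 ≥ 6 gives C(14,3) = 364; x_3 ≥ 6 gives C(14,3) = 364; x_4 ≥ 7 gives C(13,3) = 286. Together 1234.
Add back pairs where two caps are both exceeded: 20 + 20 + 10 + 56 + 35 + 35 = 176.
By inclusion–exclusion the count is 1140 − 1234 + 176 = 82.

82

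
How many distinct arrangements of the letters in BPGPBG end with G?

30

Fix G in the last position and arrange the remaining 5 letters.
Those 5 letters have B appearing twice and P appearing twice, giving (5)!/(2!·2!) = 30.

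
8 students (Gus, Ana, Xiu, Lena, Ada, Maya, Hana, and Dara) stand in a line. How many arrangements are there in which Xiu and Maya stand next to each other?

10080

Glue Xiu and Maya into one block (2 internal orders), leaving 7 units to arrange in a row.
So the count is 2·(7)! = 10080.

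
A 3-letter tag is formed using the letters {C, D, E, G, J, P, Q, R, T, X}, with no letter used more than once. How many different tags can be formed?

With no repetition, fill the 3 letters in order: 10 choices, then 9, down to 8.
That product is 10 × 9 × 8 = 720.

720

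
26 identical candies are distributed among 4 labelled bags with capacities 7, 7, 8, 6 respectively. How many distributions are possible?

Ignoring the caps, the number of non-negative solutions to x_1+…+x_4 = 26 is C(29,3) = 3654.
Subtract solutions that violate a single cap (substitute x_i' = x_i − (cap_i+1)): x_1 ≥ 8 gives C(21,3) = 1330; x_2 ≥ 8 gives C(21,3) = 1330; x_3 ≥ 9 gives C(20,3) = 1140; x_4 ≥ 7 gives C(22,3) = 1540. Together 5340.
Add back pairs where two caps are both exceeded: 286 + 220 + 364 + 220 + 364 + 286 = 1740.
Subtract triples: 4 + 20 + 10 + 10 = 44.
By inclusion–exclusion the count is 3654 − 5340 + 1740 − 44 = 10.

10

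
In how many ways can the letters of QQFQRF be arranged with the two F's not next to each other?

40

Total arrangements of QQFQRF: 6!/(3!·2!) = 60.
If the two F's are adjacent, glue them into one block, leaving 5 items to arrange: (5)!/(3!) = 20 ways.
Subtracting, 60 − 20 = 40 arrangements keep the F's apart.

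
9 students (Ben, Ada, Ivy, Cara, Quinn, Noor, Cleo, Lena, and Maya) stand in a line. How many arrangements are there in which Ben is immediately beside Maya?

80640

Glue Ben and Maya into one block (2 internal orders), leaving 8 units to arrange in a row.
So the count is 2·(8)! = 80640.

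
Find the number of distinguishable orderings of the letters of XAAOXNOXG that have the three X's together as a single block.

Treat the 3 copies of X as a single block. The multiset to arrange is then {XXX, A, A, G, N, O, O}, 7 items in all.
That gives (7)!/(2!·2!) = 1260 arrangements.

1260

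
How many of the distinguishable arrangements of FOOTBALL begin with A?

Fix A in the first position and arrange the remaining 7 letters.
Those 7 letters have L appearing twice and O appearing twice, giving (7)!/(2!·2!) = 1260.

1260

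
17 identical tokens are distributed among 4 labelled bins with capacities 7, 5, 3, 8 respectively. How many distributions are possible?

By stars and bars, unrestricted non-negative solutions to x_1+…+x_4 = 17 number C(17+3,3) = 1140.
Subtract solutions that violate a single cap (substitute x_i' = x_i − (cap_i+1)): x_1 ≥ 8 gives C(12,3) = 220; x_2 ≥ 6 gives C(14,3) = 364; x_3 ≥ 4 gives C(16,3) = 560; x_4 ≥ 9 gives C(11,3) = 165. Together 1309.
Add back pairs where two caps are both exceeded: 20 + 56 + 1 + 120 + 10 + 35 = 242.
By inclusion–exclusion the count is 1140 − 1309 + 242 = 73.

73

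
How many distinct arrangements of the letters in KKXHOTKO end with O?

Fix O in the last position and arrange the remaining 7 letters.
Those 7 letters have K appearing 3 times, giving (7)!/(3!) = 840.

840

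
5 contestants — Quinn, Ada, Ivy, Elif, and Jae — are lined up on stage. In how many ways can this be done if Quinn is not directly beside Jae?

72

There are 5! = 120 arrangements in all. If Quinn and Jae are adjacent, merging them into one block gives 2·(4)! = 48 arrangements.
So 120 − 48 = 72 arrangements keep them apart.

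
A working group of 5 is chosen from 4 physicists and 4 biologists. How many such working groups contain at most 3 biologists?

52

Split by how many biologists are chosen (0 through 3).
Sum: C(4,0)·C(4,5) + C(4,1)·C(4,4) + C(4,2)·C(4,3) + C(4,3)·C(4,2) = 0 + 4 + 24 + 24 = 52.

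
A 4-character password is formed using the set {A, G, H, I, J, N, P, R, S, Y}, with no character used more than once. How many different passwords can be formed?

With no repetition, fill the 4 characters in order: 10 choices, then 9, down to 7.
That product is 10 × 9 × 8 × 7 = 5040.

5040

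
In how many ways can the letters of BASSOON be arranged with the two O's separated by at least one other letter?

900

There are 7!/(2!·2!) = 1260 arrangements of BASSOON in total.
If the two O's are adjacent, glue them into one block, leaving 6 items to arrange: (6)!/(2!) = 360 ways.
Hence 1260 − 360 = 900.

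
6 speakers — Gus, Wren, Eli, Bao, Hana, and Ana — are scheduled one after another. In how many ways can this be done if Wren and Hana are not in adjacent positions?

There are 6! = 720 arrangements in all. If Wren and Hana are adjacent, merging them into one block gives 2·(5)! = 240 arrangements.
So 720 − 240 = 480 arrangements keep them apart.

480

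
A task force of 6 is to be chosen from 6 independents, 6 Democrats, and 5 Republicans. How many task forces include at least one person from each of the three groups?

Total 6-person selections from all 17: C(17,6) = 12376.
Subtract selections that omit an entire group: no independents → C(11,6) = 462; no Democrats → C(11,6) = 462; no Republicans → C(12,6) = 924.
Add back selections omitting two groups (i.e. drawn from a single group): C(6,6) + C(6,6) + C(5,6) = 2.
By inclusion–exclusion: 12376 − 1848 + 2 = 10530.

10530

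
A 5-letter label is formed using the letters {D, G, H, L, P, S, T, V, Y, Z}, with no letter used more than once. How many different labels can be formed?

With no repetition, fill the 5 letters in order: 10 choices, then 9, down to 6.
That product is 10 × 9 × 8 × 7 × 6 = 30240.

30240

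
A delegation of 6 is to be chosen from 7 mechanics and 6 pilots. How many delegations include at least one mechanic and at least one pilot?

Unrestricted: C(13,6) = 1716 ways to pick any 6 of the 13.
Subtract selections that omit an entire group: no mechanics → C(6,6) = 1; no pilots → C(7,6) = 7.
Both groups omitted at once is impossible, so 1716 − 8 = 1708.

1708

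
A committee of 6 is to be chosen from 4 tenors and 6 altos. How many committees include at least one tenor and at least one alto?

209

With no constraint there are C(10,6) = 210 possible selections.
Subtract selections that omit an entire group: no tenors → C(6,6) = 1; no altos → C(4,6) = 0.
Both groups omitted at once is impossible, so 210 − 1 = 209.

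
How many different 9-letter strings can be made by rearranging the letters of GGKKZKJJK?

3780

Letter multiplicities in GGKKZKJJK: G×2, J×2, K×4, Z×1.
So there are 9! / (4!·2!·2!) = 3780 distinguishable arrangements.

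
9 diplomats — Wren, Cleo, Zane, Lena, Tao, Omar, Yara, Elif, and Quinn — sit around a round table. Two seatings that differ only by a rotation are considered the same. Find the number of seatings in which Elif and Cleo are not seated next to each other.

30240

All circular seatings of 9 people number (8)! = 40320.
Those with Elif next to Cleo: fuse the pair into one unit and seat 8 units around a circle — 2·(7)! = 10080.
Subtracting, 40320 − 10080 = 30240.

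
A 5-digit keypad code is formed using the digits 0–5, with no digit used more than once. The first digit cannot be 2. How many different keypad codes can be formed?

600

The first digit has 6−1 = 5 choices (anything except 2).
The remaining 4 digits are filled from the other 5 symbols without repetition: 5 × 4 × 3 × 2 = 120.
Total: 5 × 120 = 600.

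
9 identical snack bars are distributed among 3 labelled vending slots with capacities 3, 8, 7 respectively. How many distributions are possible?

30

Without the upper bounds there are C(11,2) = 55 ways to split 9 among 3 vending slots.
Subtract solutions that violate a single cap (substitute x_i' = x_i − (cap_i+1)): x_1 ≥ 4 gives C(7,2) = 21; x_2 ≥ 9 gives C(2,2) = 1; x_3 ≥ 8 gives C(3,2) = 3. Together 25.
No two caps can be exceeded simultaneously, so the pair terms are all 0.
By inclusion–exclusion the count is 55 − 25 + 0 = 30.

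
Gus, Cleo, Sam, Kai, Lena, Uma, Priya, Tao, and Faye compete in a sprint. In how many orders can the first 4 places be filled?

3024

There are 9 choices for 1st place, 8 for 2nd, and so on down to 6 for position 4.
That gives 9 × 8 × 7 × 6 = 3024.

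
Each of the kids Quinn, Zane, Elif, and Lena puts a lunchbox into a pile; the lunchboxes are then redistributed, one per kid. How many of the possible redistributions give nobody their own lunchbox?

Count assignments avoiding every fixed point. For any j of the 4 kids fixed to their own lunchbox, the other 4−j can be arranged in (4−j)! ways.
By inclusion–exclusion this is Σ_{j=0}^{4} (−1)^j C(4,j)·(4−j)!.
Computing: 24 − 24 + 12 − 4 + 1 = 9.

9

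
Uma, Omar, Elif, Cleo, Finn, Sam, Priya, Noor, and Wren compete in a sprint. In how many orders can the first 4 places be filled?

3024

This is an ordered selection of 4 from 9: P(9,4).
That gives 9 × 8 × 7 × 6 = 3024.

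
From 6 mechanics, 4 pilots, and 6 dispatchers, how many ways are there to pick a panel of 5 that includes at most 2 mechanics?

3312

Split by how many mechanics are chosen (0 through 2).
Sum: C(6,0)·C(10,5) + C(6,1)·C(10,4) + C(6,2)·C(10,3) = 252 + 1260 + 1800 = 3312.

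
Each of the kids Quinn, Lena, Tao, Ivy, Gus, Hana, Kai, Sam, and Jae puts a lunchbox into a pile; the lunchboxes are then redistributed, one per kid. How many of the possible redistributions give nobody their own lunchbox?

133496

Let Aᵢ be the assignments in which kid i gets their own lunchbox. We want the size of the complement of A₁∪…∪A_9.
By inclusion–exclusion this is Σ_{j=0}^{9} (−1)^j C(9,j)·(9−j)!.
Computing: 362880 − 362880 + 181440 − 60480 + 15120 − 3024 + 504 − 72 + 9 − 1 = 133496.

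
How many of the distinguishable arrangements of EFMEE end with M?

4

With the last slot taken by M, it remains to arrange the other 4 letters (EFEE).
Those 4 letters have E appearing 3 times, giving (4)!/(3!) = 4.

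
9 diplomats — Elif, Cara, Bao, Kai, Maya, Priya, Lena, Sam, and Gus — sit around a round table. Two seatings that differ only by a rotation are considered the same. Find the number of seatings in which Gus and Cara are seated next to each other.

10080

Glue Gus and Cara into a block (2 internal orders). Seating 8 units around a circle gives (7)! arrangements.
So 2 × (7)! = 2 × 5040 = 10080.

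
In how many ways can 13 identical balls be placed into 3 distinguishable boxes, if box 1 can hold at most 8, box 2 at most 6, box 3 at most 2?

9

Without the upper bounds there are C(15,2) = 105 ways to split 13 among 3 boxes.
Subtract solutions that violate a single cap (substitute x_i' = x_i − (cap_i+1)): x_1 ≥ 9 gives C(6,2) = 15; x_2 ≥ 7 gives C(8,2) = 28; x_3 ≥ 3 gives C(12,2) = 66. Together 109.
Add back pairs where two caps are both exceeded: 0 + 3 + 10 = 13.
By inclusion–exclusion the count is 105 − 109 + 13 = 9.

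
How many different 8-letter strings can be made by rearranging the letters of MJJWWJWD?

1120

The 8 letters of MJJWWJWD have repeats: J appearing 3 times and W appearing 3 times.
The number of distinct arrangements is 8!/(3!·3!) = 40320/36 = 1120.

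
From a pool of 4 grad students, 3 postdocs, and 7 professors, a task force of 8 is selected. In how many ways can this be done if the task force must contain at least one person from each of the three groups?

2793

Total 8-person selections from all 14: C(14,8) = 3003.
Selections missing a whole group: no grad students → C(10,8) = 45; no postdocs → C(11,8) = 165; no professors → C(7,8) = 0.
Add back selections omitting two groups (i.e. drawn from a single group): C(4,8) + C(3,8) + C(7,8) = 0.
By inclusion–exclusion: 3003 − 210 + 0 = 2793.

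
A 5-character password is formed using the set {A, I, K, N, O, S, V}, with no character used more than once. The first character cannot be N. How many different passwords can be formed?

The first character has 7−1 = 6 choices (anything except N).
The remaining 4 characters are filled from the other 6 symbols without repetition: 6 × 5 × 4 × 3 = 360.
Total: 6 × 360 = 2160.

2160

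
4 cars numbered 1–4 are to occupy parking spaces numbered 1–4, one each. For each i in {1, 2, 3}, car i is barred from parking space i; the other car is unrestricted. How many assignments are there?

11

Let Aᵢ (for i ∈ {1, 2, 3}) be the placements that put car i in its forbidden parking space. Any j of these fix j positions, leaving (4−j)! ways to fill the rest, and there are C(3,j) ways to pick which j.
By inclusion–exclusion, the number of valid placements is Σ_{j=0}^{3} (−1)^j C(3,j)·(4−j)!.
Computing: 24 − 18 + 6 − 1 = 11.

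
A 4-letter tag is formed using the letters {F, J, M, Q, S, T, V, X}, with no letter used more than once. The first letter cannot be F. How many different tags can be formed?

1470

The first letter has 8−1 = 7 choices (anything except F).
The remaining 3 letters are filled from the other 7 symbols without repetition: 7 × 6 × 5 = 210.
Total: 7 × 210 = 1470.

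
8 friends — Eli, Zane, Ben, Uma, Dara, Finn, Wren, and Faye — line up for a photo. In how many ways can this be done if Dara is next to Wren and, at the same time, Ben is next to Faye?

Treat {Dara,Wren} as one block (2 orders) and {Ben,Faye} as another (2 orders).
That leaves 6 units to arrange: 2 × 2 × 6! = 4 × 720 = 2880.

2880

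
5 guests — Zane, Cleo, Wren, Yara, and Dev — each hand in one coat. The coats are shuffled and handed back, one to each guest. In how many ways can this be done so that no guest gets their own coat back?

44

Let Aᵢ be the assignments in which guest i gets their own coat. We want the size of the complement of A₁∪…∪A_5.
By inclusion–exclusion this is Σ_{j=0}^{5} (−1)^j C(5,j)·(5−j)!.
Computing: 120 − 120 + 60 − 20 + 5 − 1 = 44.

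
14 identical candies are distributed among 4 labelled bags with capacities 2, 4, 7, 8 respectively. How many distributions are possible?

Without the upper bounds there are C(17,3) = 680 ways to split 14 among 4 bags.
Subtract solutions that violate a single cap (substitute x_i' = x_i − (cap_i+1)): x_1 ≥ 3 gives C(14,3) = 364; x_2 ≥ 5 gives C(12,3) = 220; x_3 ≥ 8 gives C(9,3) = 84; x_4 ≥ 9 gives C(8,3) = 56. Together 724.
Add back pairs where two caps are both exceeded: 84 + 20 + 10 + 4 + 1 + 0 = 119.
By inclusion–exclusion the count is 680 − 724 + 119 = 75.

75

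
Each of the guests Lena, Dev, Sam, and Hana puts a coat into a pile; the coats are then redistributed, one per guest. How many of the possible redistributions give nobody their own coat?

Count assignments avoiding every fixed point. For any j of the 4 guests fixed to their own coat, the other 4−j can be arranged in (4−j)! ways.
By inclusion–exclusion this is Σ_{j=0}^{4} (−1)^j C(4,j)·(4−j)!.
Computing: 24 − 24 + 12 − 4 + 1 = 9.

9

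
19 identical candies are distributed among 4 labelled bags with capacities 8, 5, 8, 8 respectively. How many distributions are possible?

239

By stars and bars, unrestricted non-negative solutions to x_1+…+x_4 = 19 number C(19+3,3) = 1540.
Subtract solutions that violate a single cap (substitute x_i' = x_i − (cap_i+1)): x_1 ≥ 9 gives C(13,3) = 286; x_2 ≥ 6 gives C(16,3) = 560; x_3 ≥ 9 gives C(13,3) = 286; x_4 ≥ 9 gives C(13,3) = 286. Together 1418.
Add back pairs where two caps are both exceeded: 35 + 4 + 4 + 35 + 35 + 4 = 117.
By inclusion–exclusion the count is 1540 − 1418 + 117 = 239.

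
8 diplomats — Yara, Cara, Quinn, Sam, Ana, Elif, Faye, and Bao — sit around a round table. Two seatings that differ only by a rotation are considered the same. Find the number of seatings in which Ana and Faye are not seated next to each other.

All circular seatings of 8 people number (7)! = 5040.
Seatings with Ana beside Faye: treat them as a block with 2 internal orders, giving 2 × (6)! = 1440.
Subtracting, 5040 − 1440 = 3600.

3600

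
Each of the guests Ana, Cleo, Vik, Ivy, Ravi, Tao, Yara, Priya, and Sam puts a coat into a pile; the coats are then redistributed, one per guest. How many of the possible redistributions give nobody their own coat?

133496

Let Aᵢ be the assignments in which guest i gets their own coat. We want the size of the complement of A₁∪…∪A_9.
By inclusion–exclusion this is Σ_{j=0}^{9} (−1)^j C(9,j)·(9−j)!.
Computing: 362880 − 362880 + 181440 − 60480 + 15120 − 3024 + 504 − 72 + 9 − 1 = 133496.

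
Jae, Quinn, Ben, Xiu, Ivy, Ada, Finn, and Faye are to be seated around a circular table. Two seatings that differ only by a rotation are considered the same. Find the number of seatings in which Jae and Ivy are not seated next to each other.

3600

Without the restriction there are (7)! = 5040 seatings.
Those with Jae next to Ivy: fuse the pair into one unit and seat 7 units around a circle — 2·(6)! = 1440.
Subtracting, 5040 − 1440 = 3600.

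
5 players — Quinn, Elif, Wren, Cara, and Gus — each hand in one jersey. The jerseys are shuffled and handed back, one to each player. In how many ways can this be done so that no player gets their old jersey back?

Count assignments avoiding every fixed point. For any j of the 5 players fixed to their old jersey, the other 5−j can be arranged in (5−j)! ways.
By inclusion–exclusion this is Σ_{j=0}^{5} (−1)^j C(5,j)·(5−j)!.
Computing: 120 − 120 + 60 − 20 + 5 − 1 = 44.

44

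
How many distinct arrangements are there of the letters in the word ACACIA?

The 6 letters of ACACIA have repeats: A appearing 3 times and C appearing twice.
So there are 6! / (3!·2!) = 60 distinguishable arrangements.

60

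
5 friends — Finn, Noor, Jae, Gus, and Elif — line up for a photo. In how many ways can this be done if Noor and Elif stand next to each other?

Place the 3 others and the Noor-Elif pair as 4 objects in a line; the pair has 2 internal arrangements.
So the count is 2·(4)! = 48.

48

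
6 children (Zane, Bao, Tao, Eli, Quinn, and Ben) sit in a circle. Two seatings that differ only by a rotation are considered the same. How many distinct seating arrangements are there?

Fix one person's seat to break rotational symmetry; the remaining 5 people can be arranged in (5)! = 120 ways.

120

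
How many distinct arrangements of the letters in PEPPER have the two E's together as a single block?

Treat the 2 copies of E as a single block. The multiset to arrange is then {EE, P, P, P, R}, 5 items in all.
That gives (5)!/(3!) = 20 arrangements.

20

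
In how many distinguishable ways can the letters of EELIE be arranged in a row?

20

Letter multiplicities in EELIE: E×3, I×1, L×1.
So there are 5! / (3!) = 20 distinguishable arrangements.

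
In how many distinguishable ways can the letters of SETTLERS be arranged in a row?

SETTLERS has 8 letters with E appearing twice, S appearing twice, and T appearing twice.
The number of distinct arrangements is 8!/(2!·2!·2!) = 40320/8 = 5040.

5040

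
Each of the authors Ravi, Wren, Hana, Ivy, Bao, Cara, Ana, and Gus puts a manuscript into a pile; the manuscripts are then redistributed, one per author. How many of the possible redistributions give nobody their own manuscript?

14833

This is the derangement count D_8: permutations of 8 items with no fixed point.
By inclusion–exclusion this is Σ_{j=0}^{8} (−1)^j C(8,j)·(8−j)!.
Computing: 40320 − 40320 + 20160 − 6720 + 1680 − 336 + 56 − 8 + 1 = 14833.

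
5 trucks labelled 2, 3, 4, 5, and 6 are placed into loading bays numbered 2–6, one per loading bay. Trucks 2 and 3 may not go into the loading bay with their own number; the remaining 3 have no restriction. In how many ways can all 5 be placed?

Let Aᵢ (for i ∈ {2, 3}) be the placements that put truck i in its forbidden loading bay. Any j of these fix j positions, leaving (5−j)! ways to fill the rest, and there are C(2,j) ways to pick which j.
By inclusion–exclusion, the number of valid placements is Σ_{j=0}^{2} (−1)^j C(2,j)·(5−j)!.
Computing: 120 − 48 + 6 = 78.

78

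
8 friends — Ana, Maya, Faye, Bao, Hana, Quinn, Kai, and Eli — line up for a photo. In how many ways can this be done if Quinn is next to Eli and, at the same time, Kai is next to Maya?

2880

Treat {Quinn,Eli} as one block (2 orders) and {Kai,Maya} as another (2 orders).
That leaves 6 units to arrange: 2 × 2 × 6! = 4 × 720 = 2880.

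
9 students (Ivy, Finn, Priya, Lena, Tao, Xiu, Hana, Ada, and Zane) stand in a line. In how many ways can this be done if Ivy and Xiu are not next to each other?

282240

There are 9! = 362880 arrangements in all. If Ivy and Xiu are adjacent, merging them into one block gives 2·(8)! = 80640 arrangements.
Complementary counting: 362880 − 80640 = 282240.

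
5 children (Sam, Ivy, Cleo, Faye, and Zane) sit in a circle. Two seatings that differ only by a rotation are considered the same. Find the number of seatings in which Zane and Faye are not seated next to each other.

12

Without the restriction there are (4)! = 24 seatings.
Those with Zane next to Faye: fuse the pair into one unit and seat 4 units around a circle — 2·(3)! = 12.
Subtracting, 24 − 12 = 12.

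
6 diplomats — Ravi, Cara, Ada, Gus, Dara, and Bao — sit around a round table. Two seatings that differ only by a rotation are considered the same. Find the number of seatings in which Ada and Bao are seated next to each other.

Treat {Ada, Bao} as one unit (2 internal orders) and seat the resulting 5 units around the table: (4)! circular arrangements.
So 2 × (4)! = 2 × 24 = 48.

48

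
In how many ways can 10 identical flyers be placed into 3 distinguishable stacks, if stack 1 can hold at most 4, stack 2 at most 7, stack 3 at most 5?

24

Ignoring the caps, the number of non-negative solutions to x_1+…+x_3 = 10 is C(12,2) = 66.
Subtract solutions that violate a single cap (substitute x_i' = x_i − (cap_i+1)): x_1 ≥ 5 gives C(7,2) = 21; x_2 ≥ 8 gives C(4,2) = 6; x_3 ≥ 6 gives C(6,2) = 15. Together 42.
No two caps can be exceeded simultaneously, so the pair terms are all 0.
By inclusion–exclusion the count is 66 − 42 + 0 = 24.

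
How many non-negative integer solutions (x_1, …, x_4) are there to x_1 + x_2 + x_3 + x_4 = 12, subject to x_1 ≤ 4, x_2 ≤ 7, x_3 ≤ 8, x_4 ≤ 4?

Without the upper bounds there are C(15,3) = 455 ways to split 12 among 4 variables.
Subtract solutions that violate a single cap (substitute x_i' = x_i − (cap_i+1)): x_1 ≥ 5 gives C(10,3) = 120; x_2 ≥ 8 gives C(7,3) = 35; x_3 ≥ 9 gives C(6,3) = 20; x_4 ≥ 5 gives C(10,3) = 120. Together 295.
Add back pairs where two caps are both exceeded: 0 + 0 + 10 + 0 + 0 + 0 = 10.
By inclusion–exclusion the count is 455 − 295 + 10 = 170.

170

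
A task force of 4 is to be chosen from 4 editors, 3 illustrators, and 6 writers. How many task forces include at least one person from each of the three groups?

360

Total 4-person selections from all 13: C(13,4) = 715.
Selections missing a whole group: no editors → C(9,4) = 126; no illustrators → C(10,4) = 210; no writers → C(7,4) = 35.
Add back selections omitting two groups (i.e. drawn from a single group): C(4,4) + C(3,4) + C(6,4) = 16.
By inclusion–exclusion: 715 − 371 + 16 = 360.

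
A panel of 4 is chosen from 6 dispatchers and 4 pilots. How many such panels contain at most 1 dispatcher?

25

Split by how many dispatchers are chosen (0 through 1).
Sum: C(6,0)·C(4,4) + C(6,1)·C(4,3) = 1 + 24 = 25.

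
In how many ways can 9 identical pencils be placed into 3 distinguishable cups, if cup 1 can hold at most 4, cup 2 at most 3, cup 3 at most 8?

By stars and bars, unrestricted non-negative solutions to x_1+…+x_3 = 9 number C(9+2,2) = 55.
Subtract solutions that violate a single cap (substitute x_i' = x_i − (cap_i+1)): x_1 ≥ 5 gives C(6,2) = 15; x_2 ≥ 4 gives C(7,2) = 21; x_3 ≥ 9 gives C(2,2) = 1. Together 37.
Add back pairs where two caps are both exceeded: 1 + 0 + 0 = 1.
By inclusion–exclusion the count is 55 − 37 + 1 = 19.

19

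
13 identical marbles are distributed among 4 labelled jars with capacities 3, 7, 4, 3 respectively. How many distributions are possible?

33

By stars and bars, unrestricted non-negative solutions to x_1+…+x_4 = 13 number C(13+3,3) = 560.
Subtract solutions that violate a single cap (substitute x_i' = x_i − (cap_i+1)): x_1 ≥ 4 gives C(12,3) = 220; x_2 ≥ 8 gives C(8,3) = 56; x_3 ≥ 5 gives C(11,3) = 165; x_4 ≥ 4 gives C(12,3) = 220. Together 661.
Add back pairs where two caps are both exceeded: 4 + 35 + 56 + 1 + 4 + 35 = 135.
Subtract triples: 0 + 0 + 1 + 0 = 1.
By inclusion–exclusion the count is 560 − 661 + 135 − 1 = 33.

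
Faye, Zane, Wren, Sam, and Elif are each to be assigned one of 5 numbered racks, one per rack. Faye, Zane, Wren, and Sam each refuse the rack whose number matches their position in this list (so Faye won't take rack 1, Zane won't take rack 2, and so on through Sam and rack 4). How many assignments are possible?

53

Let Aᵢ (for 1 ≤ i ≤ 4) be the placements that put person i in their forbidden rack. Any j of these fix j positions, leaving (5−j)! ways to fill the rest, and there are C(4,j) ways to pick which j.
By inclusion–exclusion, the number of valid placements is Σ_{j=0}^{4} (−1)^j C(4,j)·(5−j)!.
Computing: 120 − 96 + 36 − 8 + 1 = 53.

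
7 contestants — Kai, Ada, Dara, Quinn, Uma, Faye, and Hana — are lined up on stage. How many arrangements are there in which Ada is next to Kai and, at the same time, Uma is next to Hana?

Treat {Ada,Kai} as one block (2 orders) and {Uma,Hana} as another (2 orders).
That leaves 5 units to arrange: 2 × 2 × 5! = 4 × 120 = 480.

480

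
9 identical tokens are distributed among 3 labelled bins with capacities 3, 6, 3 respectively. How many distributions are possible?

By stars and bars, unrestricted non-negative solutions to x_1+…+x_3 = 9 number C(9+2,2) = 55.
Subtract solutions that violate a single cap (substitute x_i' = x_i − (cap_i+1)): x_1 ≥ 4 gives C(7,2) = 21; x_2 ≥ 7 gives C(4,2) = 6; x_3 ≥ 4 gives C(7,2) = 21. Together 48.
Add back pairs where two caps are both exceeded: 0 + 3 + 0 = 3.
By inclusion–exclusion the count is 55 − 48 + 3 = 10.

10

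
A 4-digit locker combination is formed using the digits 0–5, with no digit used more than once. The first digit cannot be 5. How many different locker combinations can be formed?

300

The first digit has 6−1 = 5 choices (anything except 5).
The remaining 3 digits are filled from the other 5 symbols without repetition: 5 × 4 × 3 = 60.
Total: 5 × 60 = 300.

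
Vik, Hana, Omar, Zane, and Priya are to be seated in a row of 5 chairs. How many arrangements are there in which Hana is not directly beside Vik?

72

Of the 5! = 120 arrangements, those with Hana and Vik adjacent number 2 × 4! = 48 (treat the pair as a block with 2 internal orders).
So 120 − 48 = 72 arrangements keep them apart.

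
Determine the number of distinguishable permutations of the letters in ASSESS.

30

Letter multiplicities in ASSESS: A×1, E×1, S×4.
So there are 6! / (4!) = 30 distinguishable arrangements.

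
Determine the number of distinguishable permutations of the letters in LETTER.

Letter multiplicities in LETTER: E×2, L×1, R×1, T×2.
So there are 6! / (2!·2!) = 180 distinguishable arrangements.

180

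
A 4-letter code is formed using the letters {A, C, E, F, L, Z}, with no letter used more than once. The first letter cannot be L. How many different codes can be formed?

The first letter has 6−1 = 5 choices (anything except L).
The remaining 3 letters are filled from the other 5 symbols without repetition: 5 × 4 × 3 = 60.
Total: 5 × 60 = 300.

300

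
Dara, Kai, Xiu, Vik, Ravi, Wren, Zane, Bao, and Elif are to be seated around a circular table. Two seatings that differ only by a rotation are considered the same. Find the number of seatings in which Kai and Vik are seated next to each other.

Treat {Kai, Vik} as one unit (2 internal orders) and seat the resulting 8 units around the table: (7)! circular arrangements.
So 2 × (7)! = 2 × 5040 = 10080.

10080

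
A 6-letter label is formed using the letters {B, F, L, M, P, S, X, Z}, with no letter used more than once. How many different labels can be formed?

This is a permutation of 6 out of 8: P(8,6) = 8!/2!.
That product is 8 × 7 × 6 × 5 × 4 × 3 = 20160.

20160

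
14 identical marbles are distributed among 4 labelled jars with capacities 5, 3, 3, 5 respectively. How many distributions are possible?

Ignoring the caps, the number of non-negative solutions to x_1+…+x_4 = 14 is C(17,3) = 680.
Subtract solutions that violate a single cap (substitute x_i' = x_i − (cap_i+1)): x_1 ≥ 6 gives C(11,3) = 165; x_2 ≥ 4 gives C(13,3) = 286; x_3 ≥ 4 gives C(13,3) = 286; x_4 ≥ 6 gives C(11,3) = 165. Together 902.
Add back pairs where two caps are both exceeded: 35 + 35 + 10 + 84 + 35 + 35 = 234.
Subtract triples: 1 + 0 + 0 + 1 = 2.
By inclusion–exclusion the count is 680 − 902 + 234 − 2 = 10.

10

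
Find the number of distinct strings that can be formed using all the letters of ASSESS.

30

Letter multiplicities in ASSESS: A×1, E×1, S×4.
The number of distinct arrangements is 6!/(4!) = 720/24 = 30.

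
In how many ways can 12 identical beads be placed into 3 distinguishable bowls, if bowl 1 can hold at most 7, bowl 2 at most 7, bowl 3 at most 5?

By stars and bars, unrestricted non-negative solutions to x_1+…+x_3 = 12 number C(12+2,2) = 91.
Subtract solutions that violate a single cap (substitute x_i' = x_i − (cap_i+1)): x_1 ≥ 8 gives C(6,2) = 15; x_2 ≥ 8 gives C(6,2) = 15; x_3 ≥ 6 gives C(8,2) = 28. Together 58.
No two caps can be exceeded simultaneously, so the pair terms are all 0.
By inclusion–exclusion the count is 91 − 58 + 0 = 33.

33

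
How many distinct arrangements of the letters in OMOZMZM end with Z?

60

With the last slot taken by Z, it remains to arrange the other 6 letters (OMOMZM).
Those 6 letters have M appearing 3 times and O appearing twice, giving (6)!/(3!·2!) = 60.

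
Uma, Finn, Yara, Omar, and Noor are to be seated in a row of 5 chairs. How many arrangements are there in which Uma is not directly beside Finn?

72

There are 5! = 120 arrangements in all. If Uma and Finn are adjacent, merging them into one block gives 2·(4)! = 48 arrangements.
Complementary counting: 120 − 48 = 72.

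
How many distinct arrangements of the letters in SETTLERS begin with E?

1260

Fix E in the first position and arrange the remaining 7 letters.
Those 7 letters have S appearing twice and T appearing twice, giving (7)!/(2!·2!) = 1260.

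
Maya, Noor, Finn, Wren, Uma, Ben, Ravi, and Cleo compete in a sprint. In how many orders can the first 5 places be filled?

6720

There are 8 choices for 1st place, 7 for 2nd, and so on down to 4 for position 5.
That gives 8 × 7 × 6 × 5 × 4 = 6720.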